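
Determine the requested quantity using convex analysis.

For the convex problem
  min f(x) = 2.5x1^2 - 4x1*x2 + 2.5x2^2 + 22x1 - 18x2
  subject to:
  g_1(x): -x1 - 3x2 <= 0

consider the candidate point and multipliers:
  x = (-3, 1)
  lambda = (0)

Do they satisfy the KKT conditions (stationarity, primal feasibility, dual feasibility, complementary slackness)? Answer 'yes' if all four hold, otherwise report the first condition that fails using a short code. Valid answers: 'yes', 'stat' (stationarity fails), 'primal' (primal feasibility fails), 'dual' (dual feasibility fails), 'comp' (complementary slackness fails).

Gradient of f: grad f(x) = Q x + c = (3, -1)
Constraint values g_i(x) = a_i^T x - b_i:
  g_1((-3, 1)) = 0
Stationarity residual: grad f(x) + sum_i lambda_i a_i = (3, -1)
  -> stationarity FAILS
Primal feasibility (all g_i <= 0): OK
Dual feasibility (all lambda_i >= 0): OK
Complementary slackness (lambda_i * g_i(x) = 0 for all i): OK

Verdict: the first failing condition is stationarity -> stat.

stat


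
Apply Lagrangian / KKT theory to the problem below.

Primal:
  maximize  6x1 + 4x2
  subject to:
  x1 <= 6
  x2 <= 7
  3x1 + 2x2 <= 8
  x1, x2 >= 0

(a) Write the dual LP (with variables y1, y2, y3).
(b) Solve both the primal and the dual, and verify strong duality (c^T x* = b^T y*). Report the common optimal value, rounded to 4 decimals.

The standard primal-dual pair for 'max c^T x s.t. A x <= b, x >= 0' is:
  Dual:  min b^T y  s.t.  A^T y >= c,  y >= 0.

So the dual LP is:
  minimize  6y1 + 7y2 + 8y3
  subject to:
    y1 + 3y3 >= 6
    y2 + 2y3 >= 4
    y1, y2, y3 >= 0

Solving the primal: x* = (2.6667, 0).
  primal value c^T x* = 16.
Solving the dual: y* = (0, 0, 2).
  dual value b^T y* = 16.
Strong duality: c^T x* = b^T y*. Confirmed.

16


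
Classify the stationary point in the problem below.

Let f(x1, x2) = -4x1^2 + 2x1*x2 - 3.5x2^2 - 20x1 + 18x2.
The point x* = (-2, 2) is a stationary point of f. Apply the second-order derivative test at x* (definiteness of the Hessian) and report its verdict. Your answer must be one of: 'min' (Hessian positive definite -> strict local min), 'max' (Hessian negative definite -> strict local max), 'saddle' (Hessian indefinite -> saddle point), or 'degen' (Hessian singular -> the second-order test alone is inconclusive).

Compute the Hessian H = grad^2 f:
  H = [[-8, 2], [2, -7]]
Verify stationarity: grad f(x*) = H x* + g = (0, 0).
Eigenvalues of H: -9.5616, -5.4384.
Both eigenvalues < 0, so H is negative definite -> x* is a strict local max.

max


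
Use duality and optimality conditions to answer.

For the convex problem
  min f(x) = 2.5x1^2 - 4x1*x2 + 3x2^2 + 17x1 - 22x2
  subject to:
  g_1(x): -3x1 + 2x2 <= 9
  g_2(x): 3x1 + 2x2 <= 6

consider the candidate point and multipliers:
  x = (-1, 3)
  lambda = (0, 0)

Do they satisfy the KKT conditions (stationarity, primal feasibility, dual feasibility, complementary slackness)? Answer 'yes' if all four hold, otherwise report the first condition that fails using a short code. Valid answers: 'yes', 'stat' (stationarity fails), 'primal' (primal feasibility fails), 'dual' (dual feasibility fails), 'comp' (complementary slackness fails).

Gradient of f: grad f(x) = Q x + c = (0, 0)
Constraint values g_i(x) = a_i^T x - b_i:
  g_1((-1, 3)) = 0
  g_2((-1, 3)) = -3
Stationarity residual: grad f(x) + sum_i lambda_i a_i = (0, 0)
  -> stationarity OK
Primal feasibility (all g_i <= 0): OK
Dual feasibility (all lambda_i >= 0): OK
Complementary slackness (lambda_i * g_i(x) = 0 for all i): OK

Verdict: yes, KKT holds.

yes


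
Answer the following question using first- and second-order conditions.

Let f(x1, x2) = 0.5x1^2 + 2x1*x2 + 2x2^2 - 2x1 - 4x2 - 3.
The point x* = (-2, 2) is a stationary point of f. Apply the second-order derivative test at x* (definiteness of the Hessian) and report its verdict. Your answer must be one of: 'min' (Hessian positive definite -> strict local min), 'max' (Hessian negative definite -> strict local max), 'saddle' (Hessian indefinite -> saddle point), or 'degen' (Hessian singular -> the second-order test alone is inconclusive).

Compute the Hessian H = grad^2 f:
  H = [[1, 2], [2, 4]]
Verify stationarity: grad f(x*) = H x* + g = (0, 0).
Eigenvalues of H: 0, 5.
H has a zero eigenvalue (singular; positive semidefinite but not definite), so H is neither positive definite, negative definite, nor indefinite. The second-order test alone is inconclusive -> degen.
(Indeed, f is constant along the null direction of H through x*, so x* is not a strict local extremum.)

degen


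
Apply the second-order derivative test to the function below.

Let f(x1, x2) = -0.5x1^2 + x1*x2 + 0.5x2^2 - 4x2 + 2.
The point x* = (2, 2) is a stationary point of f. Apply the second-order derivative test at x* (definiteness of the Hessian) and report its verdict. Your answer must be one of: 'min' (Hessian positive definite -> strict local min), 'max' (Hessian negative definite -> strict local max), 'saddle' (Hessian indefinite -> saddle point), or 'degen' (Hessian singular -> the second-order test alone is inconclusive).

Compute the Hessian H = grad^2 f:
  H = [[-1, 1], [1, 1]]
Verify stationarity: grad f(x*) = H x* + g = (0, 0).
Eigenvalues of H: -1.4142, 1.4142.
Eigenvalues have mixed signs, so H is indefinite -> x* is a saddle point.

saddle


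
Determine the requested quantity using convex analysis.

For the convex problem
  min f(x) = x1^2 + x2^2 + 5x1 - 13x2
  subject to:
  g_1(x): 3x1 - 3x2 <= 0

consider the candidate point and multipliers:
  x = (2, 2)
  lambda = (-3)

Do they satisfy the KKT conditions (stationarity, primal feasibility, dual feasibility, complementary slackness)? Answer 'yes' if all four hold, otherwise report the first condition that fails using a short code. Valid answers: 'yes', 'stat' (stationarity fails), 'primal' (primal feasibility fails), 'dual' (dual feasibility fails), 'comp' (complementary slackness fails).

Gradient of f: grad f(x) = Q x + c = (9, -9)
Constraint values g_i(x) = a_i^T x - b_i:
  g_1((2, 2)) = 0
Stationarity residual: grad f(x) + sum_i lambda_i a_i = (0, 0)
  -> stationarity OK
Primal feasibility (all g_i <= 0): OK
Dual feasibility (all lambda_i >= 0): FAILS
Complementary slackness (lambda_i * g_i(x) = 0 for all i): OK

Verdict: the first failing condition is dual_feasibility -> dual.

dual


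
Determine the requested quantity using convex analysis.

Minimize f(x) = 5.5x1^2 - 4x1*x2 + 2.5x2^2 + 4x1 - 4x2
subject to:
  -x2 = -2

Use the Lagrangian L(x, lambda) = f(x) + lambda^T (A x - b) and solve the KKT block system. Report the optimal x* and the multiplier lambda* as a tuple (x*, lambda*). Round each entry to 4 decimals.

Form the Lagrangian:
  L(x, lambda) = (1/2) x^T Q x + c^T x + lambda^T (A x - b)
Stationarity (grad_x L = 0): Q x + c + A^T lambda = 0.
Primal feasibility: A x = b.

This gives the KKT block system:
  [ Q   A^T ] [ x     ]   [-c ]
  [ A    0  ] [ lambda ] = [ b ]

Solving the linear system:
  x*      = (0.3636, 2)
  lambda* = (4.5455)
  f(x*)   = 1.2727

x* = (0.3636, 2), lambda* = (4.5455)


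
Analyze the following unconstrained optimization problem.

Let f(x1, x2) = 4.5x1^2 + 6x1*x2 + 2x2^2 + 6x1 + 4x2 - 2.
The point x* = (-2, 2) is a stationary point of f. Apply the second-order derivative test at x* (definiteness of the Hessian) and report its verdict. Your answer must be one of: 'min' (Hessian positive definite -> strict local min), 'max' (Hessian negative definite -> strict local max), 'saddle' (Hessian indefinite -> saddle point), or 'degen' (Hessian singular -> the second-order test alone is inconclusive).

Compute the Hessian H = grad^2 f:
  H = [[9, 6], [6, 4]]
Verify stationarity: grad f(x*) = H x* + g = (0, 0).
Eigenvalues of H: 0, 13.
H has a zero eigenvalue (singular; positive semidefinite but not definite), so H is neither positive definite, negative definite, nor indefinite. The second-order test alone is inconclusive -> degen.
(Indeed, f is constant along the null direction of H through x*, so x* is not a strict local extremum.)

degen


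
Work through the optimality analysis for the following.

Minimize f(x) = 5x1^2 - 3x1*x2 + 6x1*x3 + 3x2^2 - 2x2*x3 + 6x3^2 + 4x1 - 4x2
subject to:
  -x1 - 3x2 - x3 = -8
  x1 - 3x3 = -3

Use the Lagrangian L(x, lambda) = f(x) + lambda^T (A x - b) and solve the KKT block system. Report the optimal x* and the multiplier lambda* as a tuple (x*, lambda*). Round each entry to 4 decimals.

Form the Lagrangian:
  L(x, lambda) = (1/2) x^T Q x + c^T x + lambda^T (A x - b)
Stationarity (grad_x L = 0): Q x + c + A^T lambda = 0.
Primal feasibility: A x = b.

This gives the KKT block system:
  [ Q   A^T ] [ x     ]   [-c ]
  [ A    0  ] [ lambda ] = [ b ]

Solving the linear system:
  x*      = (-0.0955, 2.3758, 0.9682)
  lambda* = (2.8683, 1.1417)
  f(x*)   = 8.2431

x* = (-0.0955, 2.3758, 0.9682), lambda* = (2.8683, 1.1417)


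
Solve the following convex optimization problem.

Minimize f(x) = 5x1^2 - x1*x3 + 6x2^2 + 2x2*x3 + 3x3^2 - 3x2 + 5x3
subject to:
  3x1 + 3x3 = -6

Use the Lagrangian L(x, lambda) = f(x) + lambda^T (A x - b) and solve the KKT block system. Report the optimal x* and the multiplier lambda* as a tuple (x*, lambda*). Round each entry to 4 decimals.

Form the Lagrangian:
  L(x, lambda) = (1/2) x^T Q x + c^T x + lambda^T (A x - b)
Stationarity (grad_x L = 0): Q x + c + A^T lambda = 0.
Primal feasibility: A x = b.

This gives the KKT block system:
  [ Q   A^T ] [ x     ]   [-c ]
  [ A    0  ] [ lambda ] = [ b ]

Solving the linear system:
  x*      = (-0.4434, 0.5094, -1.5566)
  lambda* = (0.9591)
  f(x*)   = -1.7783

x* = (-0.4434, 0.5094, -1.5566), lambda* = (0.9591)


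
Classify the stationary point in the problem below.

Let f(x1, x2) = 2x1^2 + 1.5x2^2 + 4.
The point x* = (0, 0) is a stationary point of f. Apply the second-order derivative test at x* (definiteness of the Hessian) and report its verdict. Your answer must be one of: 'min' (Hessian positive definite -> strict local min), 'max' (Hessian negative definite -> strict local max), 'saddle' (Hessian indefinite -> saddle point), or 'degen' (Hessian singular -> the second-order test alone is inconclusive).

Compute the Hessian H = grad^2 f:
  H = [[4, 0], [0, 3]]
Verify stationarity: grad f(x*) = H x* + g = (0, 0).
Eigenvalues of H: 3, 4.
Both eigenvalues > 0, so H is positive definite -> x* is a strict local min.

min


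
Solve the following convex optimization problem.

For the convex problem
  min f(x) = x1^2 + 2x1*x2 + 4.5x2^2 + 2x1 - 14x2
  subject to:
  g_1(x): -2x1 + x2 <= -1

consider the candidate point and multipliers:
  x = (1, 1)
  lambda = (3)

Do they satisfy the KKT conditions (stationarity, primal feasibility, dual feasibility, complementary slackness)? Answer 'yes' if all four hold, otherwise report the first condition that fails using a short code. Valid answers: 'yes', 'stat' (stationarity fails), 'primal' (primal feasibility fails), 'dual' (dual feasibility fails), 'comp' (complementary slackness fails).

Gradient of f: grad f(x) = Q x + c = (6, -3)
Constraint values g_i(x) = a_i^T x - b_i:
  g_1((1, 1)) = 0
Stationarity residual: grad f(x) + sum_i lambda_i a_i = (0, 0)
  -> stationarity OK
Primal feasibility (all g_i <= 0): OK
Dual feasibility (all lambda_i >= 0): OK
Complementary slackness (lambda_i * g_i(x) = 0 for all i): OK

Verdict: yes, KKT holds.

yes


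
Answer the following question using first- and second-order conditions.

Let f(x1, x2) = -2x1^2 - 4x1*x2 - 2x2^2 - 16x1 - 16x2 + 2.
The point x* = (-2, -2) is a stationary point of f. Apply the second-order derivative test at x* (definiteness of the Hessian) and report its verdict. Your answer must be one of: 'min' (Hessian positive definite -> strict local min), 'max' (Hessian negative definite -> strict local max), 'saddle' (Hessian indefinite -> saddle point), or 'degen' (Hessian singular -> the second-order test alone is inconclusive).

Compute the Hessian H = grad^2 f:
  H = [[-4, -4], [-4, -4]]
Verify stationarity: grad f(x*) = H x* + g = (0, 0).
Eigenvalues of H: -8, 0.
H has a zero eigenvalue (singular; negative semidefinite but not definite), so H is neither positive definite, negative definite, nor indefinite. The second-order test alone is inconclusive -> degen.
(Indeed, f is constant along the null direction of H through x*, so x* is not a strict local extremum.)

degen


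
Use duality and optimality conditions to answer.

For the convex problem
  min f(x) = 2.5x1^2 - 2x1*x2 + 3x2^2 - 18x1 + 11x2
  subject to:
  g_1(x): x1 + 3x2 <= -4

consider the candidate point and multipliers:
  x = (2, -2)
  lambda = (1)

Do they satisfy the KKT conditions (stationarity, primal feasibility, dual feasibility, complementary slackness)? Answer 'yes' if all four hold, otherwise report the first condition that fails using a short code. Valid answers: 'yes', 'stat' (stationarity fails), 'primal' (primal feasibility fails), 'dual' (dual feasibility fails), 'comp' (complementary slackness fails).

Gradient of f: grad f(x) = Q x + c = (-4, -5)
Constraint values g_i(x) = a_i^T x - b_i:
  g_1((2, -2)) = 0
Stationarity residual: grad f(x) + sum_i lambda_i a_i = (-3, -2)
  -> stationarity FAILS
Primal feasibility (all g_i <= 0): OK
Dual feasibility (all lambda_i >= 0): OK
Complementary slackness (lambda_i * g_i(x) = 0 for all i): OK

Verdict: the first failing condition is stationarity -> stat.

stat


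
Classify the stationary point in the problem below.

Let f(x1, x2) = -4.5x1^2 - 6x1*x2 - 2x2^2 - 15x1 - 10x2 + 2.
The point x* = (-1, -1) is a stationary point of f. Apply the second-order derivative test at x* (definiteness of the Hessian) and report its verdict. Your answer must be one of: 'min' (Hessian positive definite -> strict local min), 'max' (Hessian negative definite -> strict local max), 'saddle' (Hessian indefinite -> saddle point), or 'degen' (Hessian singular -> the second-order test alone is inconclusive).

Compute the Hessian H = grad^2 f:
  H = [[-9, -6], [-6, -4]]
Verify stationarity: grad f(x*) = H x* + g = (0, 0).
Eigenvalues of H: -13, 0.
H has a zero eigenvalue (singular; negative semidefinite but not definite), so H is neither positive definite, negative definite, nor indefinite. The second-order test alone is inconclusive -> degen.
(Indeed, f is constant along the null direction of H through x*, so x* is not a strict local extremum.)

degen


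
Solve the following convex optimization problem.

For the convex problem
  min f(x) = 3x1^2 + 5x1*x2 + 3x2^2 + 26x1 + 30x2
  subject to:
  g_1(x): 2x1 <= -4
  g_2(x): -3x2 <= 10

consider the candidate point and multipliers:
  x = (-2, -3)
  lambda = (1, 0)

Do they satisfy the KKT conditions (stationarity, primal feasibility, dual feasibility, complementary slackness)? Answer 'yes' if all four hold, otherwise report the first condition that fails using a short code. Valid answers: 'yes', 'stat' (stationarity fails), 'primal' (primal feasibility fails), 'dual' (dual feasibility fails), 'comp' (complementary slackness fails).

Gradient of f: grad f(x) = Q x + c = (-1, 2)
Constraint values g_i(x) = a_i^T x - b_i:
  g_1((-2, -3)) = 0
  g_2((-2, -3)) = -1
Stationarity residual: grad f(x) + sum_i lambda_i a_i = (1, 2)
  -> stationarity FAILS
Primal feasibility (all g_i <= 0): OK
Dual feasibility (all lambda_i >= 0): OK
Complementary slackness (lambda_i * g_i(x) = 0 for all i): OK

Verdict: the first failing condition is stationarity -> stat.

stat


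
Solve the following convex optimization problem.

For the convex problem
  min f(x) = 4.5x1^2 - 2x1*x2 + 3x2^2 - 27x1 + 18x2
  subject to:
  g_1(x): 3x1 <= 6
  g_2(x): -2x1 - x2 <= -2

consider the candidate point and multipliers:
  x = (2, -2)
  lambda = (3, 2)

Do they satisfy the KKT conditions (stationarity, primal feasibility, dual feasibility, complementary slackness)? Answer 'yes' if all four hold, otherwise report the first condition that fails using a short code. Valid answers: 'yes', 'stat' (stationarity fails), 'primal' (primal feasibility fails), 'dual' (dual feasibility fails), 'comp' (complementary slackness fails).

Gradient of f: grad f(x) = Q x + c = (-5, 2)
Constraint values g_i(x) = a_i^T x - b_i:
  g_1((2, -2)) = 0
  g_2((2, -2)) = 0
Stationarity residual: grad f(x) + sum_i lambda_i a_i = (0, 0)
  -> stationarity OK
Primal feasibility (all g_i <= 0): OK
Dual feasibility (all lambda_i >= 0): OK
Complementary slackness (lambda_i * g_i(x) = 0 for all i): OK

Verdict: yes, KKT holds.

yes


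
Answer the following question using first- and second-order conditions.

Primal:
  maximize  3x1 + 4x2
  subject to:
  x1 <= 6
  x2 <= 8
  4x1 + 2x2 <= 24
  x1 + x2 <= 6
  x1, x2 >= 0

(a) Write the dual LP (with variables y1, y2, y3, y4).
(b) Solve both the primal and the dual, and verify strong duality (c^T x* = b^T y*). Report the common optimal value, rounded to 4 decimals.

The standard primal-dual pair for 'max c^T x s.t. A x <= b, x >= 0' is:
  Dual:  min b^T y  s.t.  A^T y >= c,  y >= 0.

So the dual LP is:
  minimize  6y1 + 8y2 + 24y3 + 6y4
  subject to:
    y1 + 4y3 + y4 >= 3
    y2 + 2y3 + y4 >= 4
    y1, y2, y3, y4 >= 0

Solving the primal: x* = (0, 6).
  primal value c^T x* = 24.
Solving the dual: y* = (0, 0, 0, 4).
  dual value b^T y* = 24.
Strong duality: c^T x* = b^T y*. Confirmed.

24


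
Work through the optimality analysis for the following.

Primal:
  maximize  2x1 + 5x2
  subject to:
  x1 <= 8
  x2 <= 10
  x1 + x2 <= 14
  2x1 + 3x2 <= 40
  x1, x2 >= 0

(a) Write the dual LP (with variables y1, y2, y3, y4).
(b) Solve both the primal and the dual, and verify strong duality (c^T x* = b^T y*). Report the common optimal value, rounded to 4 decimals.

The standard primal-dual pair for 'max c^T x s.t. A x <= b, x >= 0' is:
  Dual:  min b^T y  s.t.  A^T y >= c,  y >= 0.

So the dual LP is:
  minimize  8y1 + 10y2 + 14y3 + 40y4
  subject to:
    y1 + y3 + 2y4 >= 2
    y2 + y3 + 3y4 >= 5
    y1, y2, y3, y4 >= 0

Solving the primal: x* = (4, 10).
  primal value c^T x* = 58.
Solving the dual: y* = (0, 3, 2, 0).
  dual value b^T y* = 58.
Strong duality: c^T x* = b^T y*. Confirmed.

58


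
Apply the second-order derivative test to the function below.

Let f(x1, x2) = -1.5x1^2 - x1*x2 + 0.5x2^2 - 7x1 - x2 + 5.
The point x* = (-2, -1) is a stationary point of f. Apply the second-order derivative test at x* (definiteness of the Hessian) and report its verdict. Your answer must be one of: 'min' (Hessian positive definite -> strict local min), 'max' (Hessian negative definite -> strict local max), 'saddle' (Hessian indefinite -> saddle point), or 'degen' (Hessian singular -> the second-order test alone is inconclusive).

Compute the Hessian H = grad^2 f:
  H = [[-3, -1], [-1, 1]]
Verify stationarity: grad f(x*) = H x* + g = (0, 0).
Eigenvalues of H: -3.2361, 1.2361.
Eigenvalues have mixed signs, so H is indefinite -> x* is a saddle point.

saddle


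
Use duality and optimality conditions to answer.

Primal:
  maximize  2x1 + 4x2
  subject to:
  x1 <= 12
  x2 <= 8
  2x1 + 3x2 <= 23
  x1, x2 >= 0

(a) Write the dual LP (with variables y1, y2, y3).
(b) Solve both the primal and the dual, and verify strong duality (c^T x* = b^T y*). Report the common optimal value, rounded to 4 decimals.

The standard primal-dual pair for 'max c^T x s.t. A x <= b, x >= 0' is:
  Dual:  min b^T y  s.t.  A^T y >= c,  y >= 0.

So the dual LP is:
  minimize  12y1 + 8y2 + 23y3
  subject to:
    y1 + 2y3 >= 2
    y2 + 3y3 >= 4
    y1, y2, y3 >= 0

Solving the primal: x* = (0, 7.6667).
  primal value c^T x* = 30.6667.
Solving the dual: y* = (0, 0, 1.3333).
  dual value b^T y* = 30.6667.
Strong duality: c^T x* = b^T y*. Confirmed.

30.6667


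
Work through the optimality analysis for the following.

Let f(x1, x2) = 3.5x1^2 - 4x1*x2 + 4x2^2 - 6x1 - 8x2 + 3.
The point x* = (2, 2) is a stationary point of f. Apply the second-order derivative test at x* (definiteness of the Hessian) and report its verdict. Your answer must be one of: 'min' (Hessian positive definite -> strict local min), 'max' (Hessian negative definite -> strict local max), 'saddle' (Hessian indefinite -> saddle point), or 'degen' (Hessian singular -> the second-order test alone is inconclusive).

Compute the Hessian H = grad^2 f:
  H = [[7, -4], [-4, 8]]
Verify stationarity: grad f(x*) = H x* + g = (0, 0).
Eigenvalues of H: 3.4689, 11.5311.
Both eigenvalues > 0, so H is positive definite -> x* is a strict local min.

min


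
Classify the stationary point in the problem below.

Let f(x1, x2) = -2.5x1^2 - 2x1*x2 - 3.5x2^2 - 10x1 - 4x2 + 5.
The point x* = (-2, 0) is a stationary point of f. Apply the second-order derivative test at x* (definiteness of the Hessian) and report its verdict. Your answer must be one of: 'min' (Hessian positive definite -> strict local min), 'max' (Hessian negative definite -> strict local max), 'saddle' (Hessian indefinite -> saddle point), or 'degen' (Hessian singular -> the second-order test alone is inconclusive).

Compute the Hessian H = grad^2 f:
  H = [[-5, -2], [-2, -7]]
Verify stationarity: grad f(x*) = H x* + g = (0, 0).
Eigenvalues of H: -8.2361, -3.7639.
Both eigenvalues < 0, so H is negative definite -> x* is a strict local max.

max


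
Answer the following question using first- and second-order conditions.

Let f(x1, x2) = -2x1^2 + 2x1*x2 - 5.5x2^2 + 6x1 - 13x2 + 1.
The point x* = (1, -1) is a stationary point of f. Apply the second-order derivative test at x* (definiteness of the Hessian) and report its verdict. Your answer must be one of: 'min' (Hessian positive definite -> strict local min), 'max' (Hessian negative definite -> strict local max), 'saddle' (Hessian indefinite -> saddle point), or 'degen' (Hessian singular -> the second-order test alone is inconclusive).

Compute the Hessian H = grad^2 f:
  H = [[-4, 2], [2, -11]]
Verify stationarity: grad f(x*) = H x* + g = (0, 0).
Eigenvalues of H: -11.5311, -3.4689.
Both eigenvalues < 0, so H is negative definite -> x* is a strict local max.

max


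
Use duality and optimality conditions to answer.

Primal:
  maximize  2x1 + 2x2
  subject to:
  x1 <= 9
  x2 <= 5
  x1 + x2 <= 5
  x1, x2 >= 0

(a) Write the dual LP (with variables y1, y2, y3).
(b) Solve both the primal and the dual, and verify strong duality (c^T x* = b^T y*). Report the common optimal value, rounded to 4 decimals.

The standard primal-dual pair for 'max c^T x s.t. A x <= b, x >= 0' is:
  Dual:  min b^T y  s.t.  A^T y >= c,  y >= 0.

So the dual LP is:
  minimize  9y1 + 5y2 + 5y3
  subject to:
    y1 + y3 >= 2
    y2 + y3 >= 2
    y1, y2, y3 >= 0

Solving the primal: x* = (5, 0).
  primal value c^T x* = 10.
Solving the dual: y* = (0, 0, 2).
  dual value b^T y* = 10.
Strong duality: c^T x* = b^T y*. Confirmed.

10


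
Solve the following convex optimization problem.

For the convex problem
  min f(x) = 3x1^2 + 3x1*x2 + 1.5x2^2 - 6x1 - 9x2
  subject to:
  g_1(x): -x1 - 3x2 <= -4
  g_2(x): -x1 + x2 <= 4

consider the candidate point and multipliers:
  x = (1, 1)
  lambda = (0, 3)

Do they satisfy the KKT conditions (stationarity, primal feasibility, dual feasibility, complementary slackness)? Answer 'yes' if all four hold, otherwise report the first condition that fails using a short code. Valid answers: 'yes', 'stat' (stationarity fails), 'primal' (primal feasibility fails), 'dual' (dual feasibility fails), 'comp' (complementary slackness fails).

Gradient of f: grad f(x) = Q x + c = (3, -3)
Constraint values g_i(x) = a_i^T x - b_i:
  g_1((1, 1)) = 0
  g_2((1, 1)) = -4
Stationarity residual: grad f(x) + sum_i lambda_i a_i = (0, 0)
  -> stationarity OK
Primal feasibility (all g_i <= 0): OK
Dual feasibility (all lambda_i >= 0): OK
Complementary slackness (lambda_i * g_i(x) = 0 for all i): FAILS

Verdict: the first failing condition is complementary_slackness -> comp.

comp


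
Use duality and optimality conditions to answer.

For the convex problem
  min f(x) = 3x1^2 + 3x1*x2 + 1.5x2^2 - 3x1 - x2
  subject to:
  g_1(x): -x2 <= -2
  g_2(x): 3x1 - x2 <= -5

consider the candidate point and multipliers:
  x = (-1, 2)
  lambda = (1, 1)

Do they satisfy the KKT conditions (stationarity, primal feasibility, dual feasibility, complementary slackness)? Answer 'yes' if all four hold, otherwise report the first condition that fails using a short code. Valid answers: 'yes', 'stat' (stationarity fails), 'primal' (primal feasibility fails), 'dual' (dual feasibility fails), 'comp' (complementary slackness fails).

Gradient of f: grad f(x) = Q x + c = (-3, 2)
Constraint values g_i(x) = a_i^T x - b_i:
  g_1((-1, 2)) = 0
  g_2((-1, 2)) = 0
Stationarity residual: grad f(x) + sum_i lambda_i a_i = (0, 0)
  -> stationarity OK
Primal feasibility (all g_i <= 0): OK
Dual feasibility (all lambda_i >= 0): OK
Complementary slackness (lambda_i * g_i(x) = 0 for all i): OK

Verdict: yes, KKT holds.

yes


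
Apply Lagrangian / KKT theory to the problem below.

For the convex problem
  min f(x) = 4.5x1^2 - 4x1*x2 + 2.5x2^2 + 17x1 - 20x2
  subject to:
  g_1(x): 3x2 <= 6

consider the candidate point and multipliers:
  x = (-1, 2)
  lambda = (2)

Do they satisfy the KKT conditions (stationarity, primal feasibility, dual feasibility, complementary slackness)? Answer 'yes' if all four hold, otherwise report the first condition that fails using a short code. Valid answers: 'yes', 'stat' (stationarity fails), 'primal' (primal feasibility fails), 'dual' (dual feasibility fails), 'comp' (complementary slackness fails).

Gradient of f: grad f(x) = Q x + c = (0, -6)
Constraint values g_i(x) = a_i^T x - b_i:
  g_1((-1, 2)) = 0
Stationarity residual: grad f(x) + sum_i lambda_i a_i = (0, 0)
  -> stationarity OK
Primal feasibility (all g_i <= 0): OK
Dual feasibility (all lambda_i >= 0): OK
Complementary slackness (lambda_i * g_i(x) = 0 for all i): OK

Verdict: yes, KKT holds.

yes


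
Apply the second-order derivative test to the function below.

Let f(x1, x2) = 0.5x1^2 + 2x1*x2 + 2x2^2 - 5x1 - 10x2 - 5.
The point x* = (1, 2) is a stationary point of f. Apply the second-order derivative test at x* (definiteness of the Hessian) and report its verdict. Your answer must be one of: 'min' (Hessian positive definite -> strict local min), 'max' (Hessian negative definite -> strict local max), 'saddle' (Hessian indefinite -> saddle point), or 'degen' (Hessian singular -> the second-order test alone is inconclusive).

Compute the Hessian H = grad^2 f:
  H = [[1, 2], [2, 4]]
Verify stationarity: grad f(x*) = H x* + g = (0, 0).
Eigenvalues of H: 0, 5.
H has a zero eigenvalue (singular; positive semidefinite but not definite), so H is neither positive definite, negative definite, nor indefinite. The second-order test alone is inconclusive -> degen.
(Indeed, f is constant along the null direction of H through x*, so x* is not a strict local extremum.)

degen


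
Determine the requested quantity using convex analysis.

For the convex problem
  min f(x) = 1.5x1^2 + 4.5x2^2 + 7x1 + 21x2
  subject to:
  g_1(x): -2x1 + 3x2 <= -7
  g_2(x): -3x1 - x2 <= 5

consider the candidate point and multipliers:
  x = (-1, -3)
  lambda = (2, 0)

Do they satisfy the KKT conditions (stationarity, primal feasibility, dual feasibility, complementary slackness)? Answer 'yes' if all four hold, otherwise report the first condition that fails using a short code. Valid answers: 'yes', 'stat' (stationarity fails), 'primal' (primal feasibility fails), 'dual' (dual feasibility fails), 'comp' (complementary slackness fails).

Gradient of f: grad f(x) = Q x + c = (4, -6)
Constraint values g_i(x) = a_i^T x - b_i:
  g_1((-1, -3)) = 0
  g_2((-1, -3)) = 1
Stationarity residual: grad f(x) + sum_i lambda_i a_i = (0, 0)
  -> stationarity OK
Primal feasibility (all g_i <= 0): FAILS
Dual feasibility (all lambda_i >= 0): OK
Complementary slackness (lambda_i * g_i(x) = 0 for all i): OK

Verdict: the first failing condition is primal_feasibility -> primal.

primal


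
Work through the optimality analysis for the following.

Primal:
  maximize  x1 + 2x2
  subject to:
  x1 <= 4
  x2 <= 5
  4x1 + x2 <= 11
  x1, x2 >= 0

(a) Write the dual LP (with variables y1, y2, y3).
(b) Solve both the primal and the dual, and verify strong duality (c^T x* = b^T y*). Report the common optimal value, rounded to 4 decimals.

The standard primal-dual pair for 'max c^T x s.t. A x <= b, x >= 0' is:
  Dual:  min b^T y  s.t.  A^T y >= c,  y >= 0.

So the dual LP is:
  minimize  4y1 + 5y2 + 11y3
  subject to:
    y1 + 4y3 >= 1
    y2 + y3 >= 2
    y1, y2, y3 >= 0

Solving the primal: x* = (1.5, 5).
  primal value c^T x* = 11.5.
Solving the dual: y* = (0, 1.75, 0.25).
  dual value b^T y* = 11.5.
Strong duality: c^T x* = b^T y*. Confirmed.

11.5


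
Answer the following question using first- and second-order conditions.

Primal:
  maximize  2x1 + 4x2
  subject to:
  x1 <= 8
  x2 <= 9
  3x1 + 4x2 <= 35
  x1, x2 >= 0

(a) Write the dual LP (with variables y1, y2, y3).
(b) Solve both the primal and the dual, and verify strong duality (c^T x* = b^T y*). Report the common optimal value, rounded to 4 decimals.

The standard primal-dual pair for 'max c^T x s.t. A x <= b, x >= 0' is:
  Dual:  min b^T y  s.t.  A^T y >= c,  y >= 0.

So the dual LP is:
  minimize  8y1 + 9y2 + 35y3
  subject to:
    y1 + 3y3 >= 2
    y2 + 4y3 >= 4
    y1, y2, y3 >= 0

Solving the primal: x* = (0, 8.75).
  primal value c^T x* = 35.
Solving the dual: y* = (0, 0, 1).
  dual value b^T y* = 35.
Strong duality: c^T x* = b^T y*. Confirmed.

35


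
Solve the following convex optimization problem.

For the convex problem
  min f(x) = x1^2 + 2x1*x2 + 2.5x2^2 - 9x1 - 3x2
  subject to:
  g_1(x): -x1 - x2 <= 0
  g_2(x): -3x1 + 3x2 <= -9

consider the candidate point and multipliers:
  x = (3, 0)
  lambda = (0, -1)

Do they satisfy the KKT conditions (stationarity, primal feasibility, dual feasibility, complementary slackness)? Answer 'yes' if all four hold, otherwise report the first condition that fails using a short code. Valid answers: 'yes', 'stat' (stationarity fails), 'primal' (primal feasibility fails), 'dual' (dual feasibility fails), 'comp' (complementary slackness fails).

Gradient of f: grad f(x) = Q x + c = (-3, 3)
Constraint values g_i(x) = a_i^T x - b_i:
  g_1((3, 0)) = -3
  g_2((3, 0)) = 0
Stationarity residual: grad f(x) + sum_i lambda_i a_i = (0, 0)
  -> stationarity OK
Primal feasibility (all g_i <= 0): OK
Dual feasibility (all lambda_i >= 0): FAILS
Complementary slackness (lambda_i * g_i(x) = 0 for all i): OK

Verdict: the first failing condition is dual_feasibility -> dual.

dual


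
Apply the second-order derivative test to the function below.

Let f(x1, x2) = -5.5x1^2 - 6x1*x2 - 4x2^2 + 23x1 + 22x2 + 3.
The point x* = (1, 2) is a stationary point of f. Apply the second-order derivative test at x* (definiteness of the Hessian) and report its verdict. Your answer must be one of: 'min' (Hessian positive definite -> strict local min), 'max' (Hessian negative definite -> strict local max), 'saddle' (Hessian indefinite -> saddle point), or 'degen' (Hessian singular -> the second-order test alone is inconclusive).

Compute the Hessian H = grad^2 f:
  H = [[-11, -6], [-6, -8]]
Verify stationarity: grad f(x*) = H x* + g = (0, 0).
Eigenvalues of H: -15.6847, -3.3153.
Both eigenvalues < 0, so H is negative definite -> x* is a strict local max.

max


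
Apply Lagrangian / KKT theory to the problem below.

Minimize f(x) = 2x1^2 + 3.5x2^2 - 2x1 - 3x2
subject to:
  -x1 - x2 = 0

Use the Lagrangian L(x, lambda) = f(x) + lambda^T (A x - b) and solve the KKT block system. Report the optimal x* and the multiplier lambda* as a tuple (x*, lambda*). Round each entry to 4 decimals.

Form the Lagrangian:
  L(x, lambda) = (1/2) x^T Q x + c^T x + lambda^T (A x - b)
Stationarity (grad_x L = 0): Q x + c + A^T lambda = 0.
Primal feasibility: A x = b.

This gives the KKT block system:
  [ Q   A^T ] [ x     ]   [-c ]
  [ A    0  ] [ lambda ] = [ b ]

Solving the linear system:
  x*      = (-0.0909, 0.0909)
  lambda* = (-2.3636)
  f(x*)   = -0.0455

x* = (-0.0909, 0.0909), lambda* = (-2.3636)


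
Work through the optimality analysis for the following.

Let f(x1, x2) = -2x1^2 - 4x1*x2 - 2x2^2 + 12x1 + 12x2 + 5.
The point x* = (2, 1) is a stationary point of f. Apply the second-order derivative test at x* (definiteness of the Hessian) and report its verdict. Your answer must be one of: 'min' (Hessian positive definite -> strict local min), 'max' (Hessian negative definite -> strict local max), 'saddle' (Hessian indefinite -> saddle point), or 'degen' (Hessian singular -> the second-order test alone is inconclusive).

Compute the Hessian H = grad^2 f:
  H = [[-4, -4], [-4, -4]]
Verify stationarity: grad f(x*) = H x* + g = (0, 0).
Eigenvalues of H: -8, 0.
H has a zero eigenvalue (singular; negative semidefinite but not definite), so H is neither positive definite, negative definite, nor indefinite. The second-order test alone is inconclusive -> degen.
(Indeed, f is constant along the null direction of H through x*, so x* is not a strict local extremum.)

degen


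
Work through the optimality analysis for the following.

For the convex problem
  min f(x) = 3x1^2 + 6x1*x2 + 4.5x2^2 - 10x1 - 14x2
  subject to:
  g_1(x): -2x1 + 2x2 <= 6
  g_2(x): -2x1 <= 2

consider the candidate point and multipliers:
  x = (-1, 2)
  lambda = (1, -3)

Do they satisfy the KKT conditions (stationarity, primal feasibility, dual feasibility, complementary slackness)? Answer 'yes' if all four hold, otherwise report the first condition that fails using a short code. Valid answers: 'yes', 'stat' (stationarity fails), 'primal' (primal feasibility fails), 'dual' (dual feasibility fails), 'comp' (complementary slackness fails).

Gradient of f: grad f(x) = Q x + c = (-4, -2)
Constraint values g_i(x) = a_i^T x - b_i:
  g_1((-1, 2)) = 0
  g_2((-1, 2)) = 0
Stationarity residual: grad f(x) + sum_i lambda_i a_i = (0, 0)
  -> stationarity OK
Primal feasibility (all g_i <= 0): OK
Dual feasibility (all lambda_i >= 0): FAILS
Complementary slackness (lambda_i * g_i(x) = 0 for all i): OK

Verdict: the first failing condition is dual_feasibility -> dual.

dual


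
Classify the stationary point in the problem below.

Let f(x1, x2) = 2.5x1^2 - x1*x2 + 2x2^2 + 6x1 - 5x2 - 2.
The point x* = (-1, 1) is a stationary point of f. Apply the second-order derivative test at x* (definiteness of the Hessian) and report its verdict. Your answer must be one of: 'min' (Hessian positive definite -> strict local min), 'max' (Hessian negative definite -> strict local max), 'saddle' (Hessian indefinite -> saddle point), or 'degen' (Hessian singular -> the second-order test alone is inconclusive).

Compute the Hessian H = grad^2 f:
  H = [[5, -1], [-1, 4]]
Verify stationarity: grad f(x*) = H x* + g = (0, 0).
Eigenvalues of H: 3.382, 5.618.
Both eigenvalues > 0, so H is positive definite -> x* is a strict local min.

min


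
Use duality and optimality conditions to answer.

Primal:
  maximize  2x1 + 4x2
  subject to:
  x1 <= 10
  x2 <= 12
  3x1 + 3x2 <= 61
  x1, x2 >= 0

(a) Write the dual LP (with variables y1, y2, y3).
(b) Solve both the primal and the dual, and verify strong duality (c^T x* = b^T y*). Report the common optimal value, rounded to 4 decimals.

The standard primal-dual pair for 'max c^T x s.t. A x <= b, x >= 0' is:
  Dual:  min b^T y  s.t.  A^T y >= c,  y >= 0.

So the dual LP is:
  minimize  10y1 + 12y2 + 61y3
  subject to:
    y1 + 3y3 >= 2
    y2 + 3y3 >= 4
    y1, y2, y3 >= 0

Solving the primal: x* = (8.3333, 12).
  primal value c^T x* = 64.6667.
Solving the dual: y* = (0, 2, 0.6667).
  dual value b^T y* = 64.6667.
Strong duality: c^T x* = b^T y*. Confirmed.

64.6667


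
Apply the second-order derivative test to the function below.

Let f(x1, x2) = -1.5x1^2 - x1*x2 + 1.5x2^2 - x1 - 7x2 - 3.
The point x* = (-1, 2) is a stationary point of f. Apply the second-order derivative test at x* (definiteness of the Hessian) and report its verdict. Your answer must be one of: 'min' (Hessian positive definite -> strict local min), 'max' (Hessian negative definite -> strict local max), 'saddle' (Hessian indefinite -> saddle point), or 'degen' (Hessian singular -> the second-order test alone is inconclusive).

Compute the Hessian H = grad^2 f:
  H = [[-3, -1], [-1, 3]]
Verify stationarity: grad f(x*) = H x* + g = (0, 0).
Eigenvalues of H: -3.1623, 3.1623.
Eigenvalues have mixed signs, so H is indefinite -> x* is a saddle point.

saddle


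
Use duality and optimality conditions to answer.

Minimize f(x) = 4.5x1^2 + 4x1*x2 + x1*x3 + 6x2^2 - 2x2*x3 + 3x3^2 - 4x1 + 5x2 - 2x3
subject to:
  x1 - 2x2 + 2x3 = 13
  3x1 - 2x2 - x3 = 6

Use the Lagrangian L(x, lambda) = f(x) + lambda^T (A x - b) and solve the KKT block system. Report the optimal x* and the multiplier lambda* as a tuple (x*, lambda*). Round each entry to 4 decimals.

Form the Lagrangian:
  L(x, lambda) = (1/2) x^T Q x + c^T x + lambda^T (A x - b)
Stationarity (grad_x L = 0): Q x + c + A^T lambda = 0.
Primal feasibility: A x = b.

This gives the KKT block system:
  [ Q   A^T ] [ x     ]   [-c ]
  [ A    0  ] [ lambda ] = [ b ]

Solving the linear system:
  x*      = (1.7641, -2.1086, 3.5094)
  lambda* = (-11.7234, 1.5906)
  f(x*)   = 59.1215

x* = (1.7641, -2.1086, 3.5094), lambda* = (-11.7234, 1.5906)


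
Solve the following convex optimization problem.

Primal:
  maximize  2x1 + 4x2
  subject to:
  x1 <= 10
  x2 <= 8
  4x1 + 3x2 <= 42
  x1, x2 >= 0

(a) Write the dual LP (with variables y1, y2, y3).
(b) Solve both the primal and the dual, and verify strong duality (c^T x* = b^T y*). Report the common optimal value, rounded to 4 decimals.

The standard primal-dual pair for 'max c^T x s.t. A x <= b, x >= 0' is:
  Dual:  min b^T y  s.t.  A^T y >= c,  y >= 0.

So the dual LP is:
  minimize  10y1 + 8y2 + 42y3
  subject to:
    y1 + 4y3 >= 2
    y2 + 3y3 >= 4
    y1, y2, y3 >= 0

Solving the primal: x* = (4.5, 8).
  primal value c^T x* = 41.
Solving the dual: y* = (0, 2.5, 0.5).
  dual value b^T y* = 41.
Strong duality: c^T x* = b^T y*. Confirmed.

41


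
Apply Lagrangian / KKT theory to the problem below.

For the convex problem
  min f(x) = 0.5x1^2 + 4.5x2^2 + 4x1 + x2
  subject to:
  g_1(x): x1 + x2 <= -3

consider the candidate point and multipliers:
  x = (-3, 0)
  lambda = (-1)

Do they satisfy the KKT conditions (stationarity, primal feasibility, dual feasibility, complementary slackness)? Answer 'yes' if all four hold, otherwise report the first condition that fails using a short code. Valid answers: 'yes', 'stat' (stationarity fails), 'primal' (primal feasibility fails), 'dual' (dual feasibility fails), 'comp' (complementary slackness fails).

Gradient of f: grad f(x) = Q x + c = (1, 1)
Constraint values g_i(x) = a_i^T x - b_i:
  g_1((-3, 0)) = 0
Stationarity residual: grad f(x) + sum_i lambda_i a_i = (0, 0)
  -> stationarity OK
Primal feasibility (all g_i <= 0): OK
Dual feasibility (all lambda_i >= 0): FAILS
Complementary slackness (lambda_i * g_i(x) = 0 for all i): OK

Verdict: the first failing condition is dual_feasibility -> dual.

dual


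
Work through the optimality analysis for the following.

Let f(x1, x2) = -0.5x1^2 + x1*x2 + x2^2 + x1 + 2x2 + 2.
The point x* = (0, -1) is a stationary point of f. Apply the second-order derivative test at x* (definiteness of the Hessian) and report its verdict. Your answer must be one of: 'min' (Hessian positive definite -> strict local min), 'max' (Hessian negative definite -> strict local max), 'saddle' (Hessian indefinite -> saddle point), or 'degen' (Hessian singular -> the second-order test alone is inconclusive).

Compute the Hessian H = grad^2 f:
  H = [[-1, 1], [1, 2]]
Verify stationarity: grad f(x*) = H x* + g = (0, 0).
Eigenvalues of H: -1.3028, 2.3028.
Eigenvalues have mixed signs, so H is indefinite -> x* is a saddle point.

saddle


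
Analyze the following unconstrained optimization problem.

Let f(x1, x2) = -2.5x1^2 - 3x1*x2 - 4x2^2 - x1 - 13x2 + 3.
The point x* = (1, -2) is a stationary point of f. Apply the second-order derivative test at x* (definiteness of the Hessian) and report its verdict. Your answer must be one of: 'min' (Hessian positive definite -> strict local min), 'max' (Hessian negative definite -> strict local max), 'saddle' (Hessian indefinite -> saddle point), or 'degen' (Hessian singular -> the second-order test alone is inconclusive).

Compute the Hessian H = grad^2 f:
  H = [[-5, -3], [-3, -8]]
Verify stationarity: grad f(x*) = H x* + g = (0, 0).
Eigenvalues of H: -9.8541, -3.1459.
Both eigenvalues < 0, so H is negative definite -> x* is a strict local max.

max
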